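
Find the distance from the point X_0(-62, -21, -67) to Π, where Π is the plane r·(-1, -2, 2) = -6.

Normal vector n = (-1, -2, 2), and n·(-62, -21, -67) - (-6) = -24.
|n| = √(1 + 4 + 4) = 3, so the distance is |-24|/3 = 8.

8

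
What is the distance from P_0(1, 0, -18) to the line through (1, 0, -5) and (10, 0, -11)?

3√13

A direction vector is d = (9, 0, -6).
AP = (0, 0, -13); AP·d = 78, |AP|² = 169, |d|² = 117.
distance² = |AP|² − (AP·d)²/|d|² = 169 − 6084/117 = 117, so the distance is 3√13.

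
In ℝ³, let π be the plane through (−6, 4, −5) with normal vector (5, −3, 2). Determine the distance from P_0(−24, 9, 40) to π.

15/√38

The plane has equation n·(r − (−6, 4, −5)) = 0, i.e. n·r = -52.
d = |5·(-24) + (-3)·9 + 2·40 − (-52)| / √(25 + 9 + 4) = |-15| / √38 = 15√38/38.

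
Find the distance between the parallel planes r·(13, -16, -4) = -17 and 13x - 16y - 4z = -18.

With common normal n = (13, -16, -4) (|n| = 21), the distance is |(-17) − (-18)|/|n| = 1/21.

1/21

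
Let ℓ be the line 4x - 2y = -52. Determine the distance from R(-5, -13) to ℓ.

29√5/5

The normal to the line is n = (4, -2) with |n| = 2√5.
|n·R − (-52)| = |6 − (-52)| = 58, so the distance is 58/(2√5) = 29/√5.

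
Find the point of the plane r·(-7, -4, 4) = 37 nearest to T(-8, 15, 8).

n = (-7, -4, 4), |n|² = 81, and n·T − 37 = -9.
t = -9/81 = -1/9, so the foot is T − t·n = (-8, 15, 8) − (-1/9)·(-7, -4, 4) = (-79/9, 131/9, 76/9).

(-79/9, 131/9, 76/9)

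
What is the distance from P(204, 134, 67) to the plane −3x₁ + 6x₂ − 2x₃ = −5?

9

d = |(-3)·204 + 6·134 + (-2)·67 − (-5)| / √(9 + 36 + 4) = |63| / 7 = 9.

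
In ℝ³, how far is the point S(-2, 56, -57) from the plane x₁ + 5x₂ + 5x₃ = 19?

26√51/51

n = (1, 5, 5); n·P − 19 = -26; |n| = √51; distance = 26/√51 = 26√51/51.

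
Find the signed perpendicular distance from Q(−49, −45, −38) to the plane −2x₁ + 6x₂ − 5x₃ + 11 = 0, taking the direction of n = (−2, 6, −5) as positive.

29/√65

n·Q − (-11) = 29.
|n| = √65, so the signed distance is 29/√65.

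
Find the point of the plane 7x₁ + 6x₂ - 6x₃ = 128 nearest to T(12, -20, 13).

(26, -8, 1)

The perpendicular from T has direction n = (7, 6, -6): r = (12, -20, 13) + t(7, 6, -6).
Substitute into the plane: n·(T + tn) = 128 gives -114 + 121t = 128, so t = 2.
Foot = (12, -20, 13) + 2·(7, 6, -6) = (26, -8, 1).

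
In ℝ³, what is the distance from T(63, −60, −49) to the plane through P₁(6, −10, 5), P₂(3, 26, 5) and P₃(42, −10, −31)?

P₁P₂ = (−3, 36, 0) and P₁P₃ = (36, 0, −36), so a normal is n = P₁P₂ × P₁P₃ = (−1296, −108, −1296).
d = |(-1296)·63 + (-108)·(-60) + (-1296)·(-49) − (-13176)| / √(1679616 + 11664 + 1679616) = |1512| / 1836 = 14/17.

14/17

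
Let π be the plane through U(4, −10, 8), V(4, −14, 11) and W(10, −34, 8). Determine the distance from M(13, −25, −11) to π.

UV = (0, −4, 3) and UW = (6, −24, 0), so a normal is n = UV × UW = (72, 18, 24).
d = |72·13 + 18·(-25) + 24·(-11) − 300| / √(5184 + 324 + 576) = |-78| / 78 = 1.

1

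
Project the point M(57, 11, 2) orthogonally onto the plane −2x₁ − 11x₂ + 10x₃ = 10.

(55, 0, 12)

n = (−2, −11, 10), |n|² = 225, and n·M − 10 = -225.
t = -225/225 = -1, so the foot is M − t·n = (57, 11, 2) − (-1)·(−2, −11, 10) = (55, 0, 12).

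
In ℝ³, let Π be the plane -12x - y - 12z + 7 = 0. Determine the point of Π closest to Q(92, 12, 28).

(32, 7, -32)

The perpendicular from Q has direction n = (-12, -1, -12): r = (92, 12, 28) + λ(-12, -1, -12).
Substitute into the plane: n·(Q + λn) = -7 gives -1452 + 289λ = -7, so λ = 5.
Foot = (92, 12, 28) + 5·(-12, -1, -12) = (32, 7, -32).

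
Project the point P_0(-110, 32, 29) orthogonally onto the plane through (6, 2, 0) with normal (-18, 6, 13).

(-20, 2, -36)

n = (-18, 6, 13), |n|² = 529, and n·P_0 − (-96) = 2645.
t = 2645/529 = 5, so the foot is P_0 − t·n = (-110, 32, 29) − 5·(-18, 6, 13) = (-20, 2, -36).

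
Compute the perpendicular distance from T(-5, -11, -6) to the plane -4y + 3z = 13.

Normal vector n = (0, -4, 3), and n·(-5, -11, -6) - 13 = 13.
|n| = √(0 + 16 + 9) = 5, so the distance is |13|/5 = 13/5.

13/5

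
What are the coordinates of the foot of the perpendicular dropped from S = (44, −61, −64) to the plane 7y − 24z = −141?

The perpendicular from S has direction n = (0, 7, −24): r = (44, −61, −64) + μ(0, 7, −24).
Substitute into the plane: n·(S + μn) = -141 gives 1109 + 625μ = -141, so μ = -2.
Foot = (44, −61, −64) + (-2)·(0, 7, −24) = (44, −75, −16).

(44, -75, -16)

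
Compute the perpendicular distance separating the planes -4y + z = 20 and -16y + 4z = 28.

13/√17

Divide the second equation by 4 to match normals: -4y + z = 7.
With common normal n = (0, -4, 1) (|n| = √17), the distance is |20 − 7|/|n| = 13/√17 = 13√17/17.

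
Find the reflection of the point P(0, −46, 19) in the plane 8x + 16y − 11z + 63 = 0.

(32, 18, -25)

With n = (8, 16, −11), the signed offset is (n·P − (-63))/|n|² = -882/441 = -2.
P' = P − 2t·n = (0, −46, 19) − (-4)·(8, 16, −11) = (32, 18, −25).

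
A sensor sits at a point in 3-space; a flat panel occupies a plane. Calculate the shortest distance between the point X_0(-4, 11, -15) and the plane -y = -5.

6

Normal vector n = (0, -1, 0), and n·(-4, 11, -15) - (-5) = -6.
|n| = √(0 + 1 + 0) = 1, so the distance is |-6|/1 = 6.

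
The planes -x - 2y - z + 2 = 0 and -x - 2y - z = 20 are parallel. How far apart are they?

Both planes have normal n = (-1, -2, -1), |n| = √6. Any point on the first plane is at distance |20 − (-2)|/|n| = 22/√6 = 11√6/3 from the second.

11√6/3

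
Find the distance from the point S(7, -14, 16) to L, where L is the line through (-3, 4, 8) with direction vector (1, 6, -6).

Direction vector d = (1, 6, -6).
AP = (10, -18, 8); AP·d = -146, |AP|² = 488, |d|² = 73.
distance² = |AP|² − (AP·d)²/|d|² = 488 − 21316/73 = 196, so the distance is 14.

14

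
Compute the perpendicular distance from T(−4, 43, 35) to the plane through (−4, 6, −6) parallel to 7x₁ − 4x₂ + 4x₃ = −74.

Parallel planes share the normal n = (7, −4, 4); since (−4, 6, −6) lies on the plane, its equation is 7x₁ − 4x₂ + 4x₃ = -76.
d = |7·(-4) + (-4)·43 + 4·35 − (-76)| / √(49 + 16 + 16) = |16| / 9 = 16/9.

16/9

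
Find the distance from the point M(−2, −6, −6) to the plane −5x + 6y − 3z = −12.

n = (−5, 6, −3); n·P − (-12) = 4; |n| = √70; distance = 4/√70 = 2√70/35.

4/√70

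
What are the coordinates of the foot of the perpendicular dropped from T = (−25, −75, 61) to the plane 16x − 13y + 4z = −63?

(-57, -49, 53)

n = (16, −13, 4), |n|² = 441, and n·T − (-63) = 882.
t = 882/441 = 2, so the foot is T − t·n = (−25, −75, 61) − 2·(16, −13, 4) = (−57, −49, 53).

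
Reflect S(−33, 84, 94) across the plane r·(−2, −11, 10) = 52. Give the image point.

With n = (−2, −11, 10), the signed offset is (n·S − 52)/|n|² = 30/225 = 2/15.
S' = S − 2t·n = (−33, 84, 94) − (4/15)·(−2, −11, 10) = (−487/15, 1304/15, 274/3).

(-487/15, 1304/15, 274/3)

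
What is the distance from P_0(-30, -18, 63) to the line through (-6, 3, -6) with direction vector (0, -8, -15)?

3√353

Direction vector d = (0, -8, -15).
AP = (-24, -21, 69), and AP × d = (867, -360, 192).
|AP × d|² = 918153 and |d|² = 289, so the distance is √(918153/289) = √3177 = 3√353.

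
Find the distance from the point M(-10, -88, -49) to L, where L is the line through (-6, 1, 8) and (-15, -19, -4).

A direction vector is d = (-9, -20, -12).
AP = (-4, -89, -57); AP·d = 2500, |AP|² = 11186, |d|² = 625.
distance² = |AP|² − (AP·d)²/|d|² = 11186 − 6250000/625 = 1186, so the distance is √1186.

√1186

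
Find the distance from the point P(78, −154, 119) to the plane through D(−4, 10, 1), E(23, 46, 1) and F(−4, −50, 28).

DE = (27, 36, 0) and DF = (0, −60, 27), so a normal is n = DE × DF = (972, −729, −1620).
n = (972, −729, −1620); n·P − (-12798) = 8100; |n| = 2025; distance = 8100/2025 = 4.

4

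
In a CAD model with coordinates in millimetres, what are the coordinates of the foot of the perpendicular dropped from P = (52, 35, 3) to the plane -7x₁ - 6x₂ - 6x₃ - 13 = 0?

The perpendicular from P has direction n = (-7, -6, -6): r = (52, 35, 3) + μ(-7, -6, -6).
Substitute into the plane: n·(P + μn) = 13 gives -592 + 121μ = 13, so μ = 5.
Foot = (52, 35, 3) + 5·(-7, -6, -6) = (17, 5, -27).

(17, 5, -27)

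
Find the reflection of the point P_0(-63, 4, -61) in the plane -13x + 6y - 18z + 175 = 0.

With n = (-13, 6, -18), the signed offset is (n·P_0 − (-175))/|n|² = 2116/529 = 4.
P_0' = P_0 − 2t·n = (-63, 4, -61) − 8·(-13, 6, -18) = (41, -44, 83).

(41, -44, 83)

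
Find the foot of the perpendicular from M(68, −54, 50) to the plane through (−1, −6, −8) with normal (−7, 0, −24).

The perpendicular from M has direction n = (−7, 0, −24): r = (68, −54, 50) + μ(−7, 0, −24).
Substitute into the plane: n·(M + μn) = 199 gives -1676 + 625μ = 199, so μ = 3.
Foot = (68, −54, 50) + 3·(−7, 0, −24) = (47, −54, −22).

(47, -54, -22)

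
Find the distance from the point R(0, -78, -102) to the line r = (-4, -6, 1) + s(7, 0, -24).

√5809

Direction vector d = (7, 0, -24).
AP = (4, -72, -103), and AP × d = (1728, -625, 504).
|AP × d|² = 3630625 and |d|² = 625, so the distance is √(3630625/625) = √5809.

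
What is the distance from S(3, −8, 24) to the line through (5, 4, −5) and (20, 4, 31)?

A direction vector is d = (15, 0, 36).
AP = (−2, −12, 29); AP·d = 1014, |AP|² = 989, |d|² = 1521.
distance² = |AP|² − (AP·d)²/|d|² = 989 − 1028196/1521 = 313, so the distance is √313.

√313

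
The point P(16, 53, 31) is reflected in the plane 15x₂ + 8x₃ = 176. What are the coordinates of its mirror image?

With n = (0, 15, 8), the signed offset is (n·P − 176)/|n|² = 867/289 = 3.
P' = P − 2t·n = (16, 53, 31) − 6·(0, 15, 8) = (16, −37, −17).

(16, -37, -17)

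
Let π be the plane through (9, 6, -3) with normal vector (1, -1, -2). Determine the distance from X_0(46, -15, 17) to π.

3√6

The plane has equation n·(r − (9, 6, -3)) = 0, i.e. n·r = 9.
d = |1·46 + (-1)·(-15) + (-2)·17 − 9| / √(1 + 1 + 4) = |18| / √6 = 3√6.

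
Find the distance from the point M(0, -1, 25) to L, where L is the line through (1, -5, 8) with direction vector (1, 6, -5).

Direction vector d = (1, 6, -5).
AP = (-1, 4, 17); AP·d = -62, |AP|² = 306, |d|² = 62.
distance² = |AP|² − (AP·d)²/|d|² = 306 − 3844/62 = 244, so the distance is 2√61.

2√61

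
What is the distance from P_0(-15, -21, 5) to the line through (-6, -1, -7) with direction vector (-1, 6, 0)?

2√73

Direction vector d = (-1, 6, 0).
AP = (-9, -20, 12); AP·d = -111, |AP|² = 625, |d|² = 37.
distance² = |AP|² − (AP·d)²/|d|² = 625 − 12321/37 = 292, so the distance is 2√73.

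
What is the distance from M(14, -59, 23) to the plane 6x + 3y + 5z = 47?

Normal vector n = (6, 3, 5), and n·(14, -59, 23) - 47 = -25.
|n| = √(36 + 9 + 25) = √70, so the distance is |-25|/√70 = 25/√70.

25/√70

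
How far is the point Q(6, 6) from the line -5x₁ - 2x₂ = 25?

d = |(-5)·6 + (-2)·6 − 25| / √(25 + 4) = |-67|/√29 = 67√29/29.

67/√29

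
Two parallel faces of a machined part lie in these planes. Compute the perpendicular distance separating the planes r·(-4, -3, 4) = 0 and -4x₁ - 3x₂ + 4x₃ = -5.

Both planes have normal n = (-4, -3, 4), |n| = √41. Any point on the first plane is at distance |(-5) − 0|/|n| = 5/√41 from the second.

5√41/41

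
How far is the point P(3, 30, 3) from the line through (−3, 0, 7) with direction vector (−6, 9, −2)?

Direction vector d = (−6, 9, −2).
AP = (6, 30, −4); AP·d = 242, |AP|² = 952, |d|² = 121.
distance² = |AP|² − (AP·d)²/|d|² = 952 − 58564/121 = 468, so the distance is 6√13.

6√13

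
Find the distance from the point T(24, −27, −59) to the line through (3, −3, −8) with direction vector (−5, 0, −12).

Direction vector d = (−5, 0, −12).
AP = (21, −24, −51); AP·d = 507, |AP|² = 3618, |d|² = 169.
distance² = |AP|² − (AP·d)²/|d|² = 3618 − 257049/169 = 2097, so the distance is 3√233.

3√233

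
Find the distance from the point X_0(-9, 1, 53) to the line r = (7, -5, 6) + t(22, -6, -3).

Direction vector d = (22, -6, -3).
AP = (-16, 6, 47); AP·d = -529, |AP|² = 2501, |d|² = 529.
distance² = |AP|² − (AP·d)²/|d|² = 2501 − 279841/529 = 1972, so the distance is 2√493.

2√493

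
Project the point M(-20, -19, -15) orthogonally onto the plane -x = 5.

n = (-1, 0, 0), |n|² = 1, and n·M − 5 = 15.
t = 15/1 = 15, so the foot is M − t·n = (-20, -19, -15) − 15·(-1, 0, 0) = (-5, -19, -15).

(-5, -19, -15)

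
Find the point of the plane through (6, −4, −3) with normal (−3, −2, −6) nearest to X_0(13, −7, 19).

(4, -13, 1)

The perpendicular from X_0 has direction n = (−3, −2, −6): r = (13, −7, 19) + λ(−3, −2, −6).
Substitute into the plane: n·(X_0 + λn) = 8 gives -139 + 49λ = 8, so λ = 3.
Foot = (13, −7, 19) + 3·(−3, −2, −6) = (4, −13, 1).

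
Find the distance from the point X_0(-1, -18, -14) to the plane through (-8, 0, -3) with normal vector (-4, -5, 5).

The plane has equation n·(r − (-8, 0, -3)) = 0, i.e. n·r = 17.
Then n·(-1, -18, -14) - 17 = 7.
|n| = √(16 + 25 + 25) = √66, so the distance is |7|/√66 = 7/√66.

7/√66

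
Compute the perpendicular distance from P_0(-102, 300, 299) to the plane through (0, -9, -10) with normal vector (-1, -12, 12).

6

The plane has equation n·(r − (0, -9, -10)) = 0, i.e. n·r = -12.
Then n·(-102, 300, 299) - (-12) = 102.
|n| = √(1 + 144 + 144) = 17, so the distance is |102|/17 = 6.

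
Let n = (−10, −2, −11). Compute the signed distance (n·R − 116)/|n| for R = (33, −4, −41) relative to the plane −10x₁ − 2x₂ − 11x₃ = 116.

13/15

n·R − 116 = 13.
|n| = 15, so the signed distance is 13/15.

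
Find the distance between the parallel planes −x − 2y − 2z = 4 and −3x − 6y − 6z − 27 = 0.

Divide the second equation by 3 to match normals: −x − 2y − 2z = 9.
Both planes have normal n = (−1, −2, −2), |n| = 3. Any point on the first plane is at distance |9 − 4|/|n| = 5/3 from the second.

5/3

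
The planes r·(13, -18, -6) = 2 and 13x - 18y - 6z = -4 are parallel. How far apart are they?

With common normal n = (13, -18, -6) (|n| = 23), the distance is |2 − (-4)|/|n| = 6/23.

6/23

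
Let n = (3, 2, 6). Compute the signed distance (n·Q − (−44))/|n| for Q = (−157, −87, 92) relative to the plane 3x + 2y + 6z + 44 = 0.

-7

n·Q − (-44) = -49.
|n| = 7, so the signed distance is -49/7 = -7.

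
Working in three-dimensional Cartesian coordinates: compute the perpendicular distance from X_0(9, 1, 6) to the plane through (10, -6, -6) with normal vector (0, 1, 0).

The plane has equation n·(r − (10, -6, -6)) = 0, i.e. n·r = -6.
Then n·(9, 1, 6) - (-6) = 7.
|n| = √(0 + 1 + 0) = 1, so the distance is |7|/1 = 7.

7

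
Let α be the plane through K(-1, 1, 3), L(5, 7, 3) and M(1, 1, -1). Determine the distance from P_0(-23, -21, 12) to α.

KL = (6, 6, 0) and KM = (2, 0, -4), so a normal is n = KL × KM = (-24, 24, -12).
n = (-24, 24, -12); n·P − 12 = -108; |n| = 36; distance = 108/36 = 3.

3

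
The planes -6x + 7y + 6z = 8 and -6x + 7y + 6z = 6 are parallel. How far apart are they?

2/11

With common normal n = (-6, 7, 6) (|n| = 11), the distance is |8 − 6|/|n| = 2/11.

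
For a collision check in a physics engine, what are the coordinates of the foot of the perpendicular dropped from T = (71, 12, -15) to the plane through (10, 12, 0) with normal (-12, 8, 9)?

The perpendicular from T has direction n = (-12, 8, 9): r = (71, 12, -15) + λ(-12, 8, 9).
Substitute into the plane: n·(T + λn) = -24 gives -891 + 289λ = -24, so λ = 3.
Foot = (71, 12, -15) + 3·(-12, 8, 9) = (35, 36, 12).

(35, 36, 12)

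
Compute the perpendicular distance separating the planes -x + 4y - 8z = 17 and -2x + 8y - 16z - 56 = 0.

11/9

Divide the second equation by 2 to match normals: -x + 4y - 8z = 28.
Both planes have normal n = (-1, 4, -8), |n| = 9. Any point on the first plane is at distance |28 − 17|/|n| = 11/9 from the second.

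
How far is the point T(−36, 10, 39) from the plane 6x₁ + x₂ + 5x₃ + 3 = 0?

n = (6, 1, 5); n·P − (-3) = -8; |n| = √62; distance = 8/√62 = 4√62/31.

8/√62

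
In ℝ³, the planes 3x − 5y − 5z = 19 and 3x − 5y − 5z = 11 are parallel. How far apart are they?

8/√59

Both planes have normal n = (3, −5, −5), |n| = √59. Any point on the first plane is at distance |11 − 19|/|n| = 8/√59 from the second.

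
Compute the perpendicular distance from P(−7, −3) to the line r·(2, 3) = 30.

The normal to the line is n = (2, 3) with |n| = √13.
|n·P − 30| = |-23 − 30| = 53, so the distance is 53/√13 = 53√13/13.

53/√13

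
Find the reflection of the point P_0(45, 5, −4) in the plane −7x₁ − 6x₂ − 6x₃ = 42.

With n = (−7, −6, −6), the signed offset is (n·P_0 − 42)/|n|² = -363/121 = -3.
P_0' = P_0 − 2t·n = (45, 5, −4) − (-6)·(−7, −6, −6) = (3, −31, −40).

(3, -31, -40)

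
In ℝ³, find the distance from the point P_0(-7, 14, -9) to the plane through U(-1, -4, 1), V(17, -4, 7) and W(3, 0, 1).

UV = (18, 0, 6) and UW = (4, 4, 0), so a normal is n = UV × UW = (-24, 24, 72).
Then n·(-7, 14, -9) - 0 = -144.
|n| = √(576 + 576 + 5184) = 24√11, so the distance is |-144|/(24√11) = 6√11/11.

6√11/11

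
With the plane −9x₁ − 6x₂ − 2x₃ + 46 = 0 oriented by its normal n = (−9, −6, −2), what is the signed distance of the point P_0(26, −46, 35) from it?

18/11

n·P_0 − (-46) = 18.
|n| = 11, so the signed distance is 18/11.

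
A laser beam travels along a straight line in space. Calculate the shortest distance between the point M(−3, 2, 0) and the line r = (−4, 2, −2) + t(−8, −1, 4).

√5

Direction vector d = (−8, −1, 4).
AP = (1, 0, 2); AP·d = 0, |AP|² = 5, |d|² = 81.
distance² = |AP|² − (AP·d)²/|d|² = 5 − 0/81 = 5, so the distance is √5.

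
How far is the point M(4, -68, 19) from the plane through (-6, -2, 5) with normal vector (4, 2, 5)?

22/(3√5)

The plane has equation n·(r − (-6, -2, 5)) = 0, i.e. n·r = -3.
Then n·(4, -68, 19) - (-3) = -22.
|n| = √(16 + 4 + 25) = 3√5, so the distance is |-22|/(3√5) = 22/(3√5).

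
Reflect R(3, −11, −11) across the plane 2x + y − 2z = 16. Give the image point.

With n = (2, 1, −2), the signed offset is (n·R − 16)/|n|² = 1/9.
R' = R − 2t·n = (3, −11, −11) − (2/9)·(2, 1, −2) = (23/9, −101/9, −95/9).

(23/9, -101/9, -95/9)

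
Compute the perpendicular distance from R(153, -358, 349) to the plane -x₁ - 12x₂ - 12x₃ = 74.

d = |(-1)·153 + (-12)·(-358) + (-12)·349 − 74| / √(1 + 144 + 144) = |-119| / 17 = 7.

7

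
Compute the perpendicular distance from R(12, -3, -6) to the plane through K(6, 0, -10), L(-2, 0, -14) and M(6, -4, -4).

KL = (-8, 0, -4) and KM = (0, -4, 6), so a normal is n = KL × KM = (-16, 48, 32).
n = (-16, 48, 32); n·P − (-416) = -112; |n| = 16√14; distance = 112/(16√14) = 7/√14.

7/√14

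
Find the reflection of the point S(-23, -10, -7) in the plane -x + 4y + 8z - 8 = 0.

(-25, -2, 9)

With n = (-1, 4, 8), the signed offset is (n·S − 8)/|n|² = -81/81 = -1.
S' = S − 2t·n = (-23, -10, -7) − (-2)·(-1, 4, 8) = (-25, -2, 9).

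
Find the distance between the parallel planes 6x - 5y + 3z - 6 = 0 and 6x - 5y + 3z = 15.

9/√70

Both planes have normal n = (6, -5, 3), |n| = √70. Any point on the first plane is at distance |15 − 6|/|n| = 9/√70 from the second.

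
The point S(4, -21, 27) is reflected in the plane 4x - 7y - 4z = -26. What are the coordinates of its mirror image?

(-4, -7, 35)

With n = (4, -7, -4), the signed offset is (n·S − (-26))/|n|² = 81/81 = 1.
S' = S − 2t·n = (4, -21, 27) − 2·(4, -7, -4) = (-4, -7, 35).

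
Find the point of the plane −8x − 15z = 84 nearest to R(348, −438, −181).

n = (−8, 0, −15), |n|² = 289, and n·R − 84 = -153.
t = -153/289 = -9/17, so the foot is R − t·n = (348, −438, −181) − (-9/17)·(−8, 0, −15) = (5844/17, −438, −3212/17).

(5844/17, -438, -3212/17)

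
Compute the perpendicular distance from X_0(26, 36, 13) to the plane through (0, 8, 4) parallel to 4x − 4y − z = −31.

17√33/33

Parallel planes share the normal n = (4, −4, −1); since (0, 8, 4) lies on the plane, its equation is 4x − 4y − z = -36.
Then n·(26, 36, 13) − (−36) = −17.
|n| = √(16 + 16 + 1) = √33, so the distance is |-17|/√33 = 17√33/33.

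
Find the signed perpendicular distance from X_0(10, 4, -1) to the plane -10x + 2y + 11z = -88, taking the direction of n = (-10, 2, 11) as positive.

n·X_0 − (-88) = -15.
|n| = 15, so the signed distance is -15/15 = -1.

-1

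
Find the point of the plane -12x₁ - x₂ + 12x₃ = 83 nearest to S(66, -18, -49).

(6, -23, 11)

n = (-12, -1, 12), |n|² = 289, and n·S − 83 = -1445.
t = -1445/289 = -5, so the foot is S − t·n = (66, -18, -49) − (-5)·(-12, -1, 12) = (6, -23, 11).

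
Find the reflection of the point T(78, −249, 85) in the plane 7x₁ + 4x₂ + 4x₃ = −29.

n = (7, 4, 4), |n|² = 81, n·T − (-29) = -81, so t = -81/81 = -1.
Foot F = T − (-1)·n = (85, −245, 89); the reflection is 2F − T = (92, −241, 93).

(92, -241, 93)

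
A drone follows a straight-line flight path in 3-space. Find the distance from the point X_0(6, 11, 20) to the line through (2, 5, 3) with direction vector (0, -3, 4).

Direction vector d = (0, -3, 4).
AP = (4, 6, 17); AP·d = 50, |AP|² = 341, |d|² = 25.
distance² = |AP|² − (AP·d)²/|d|² = 341 − 2500/25 = 241, so the distance is √241.

√241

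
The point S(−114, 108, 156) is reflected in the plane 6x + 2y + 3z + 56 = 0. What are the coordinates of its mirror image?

(-894/7, 724/7, 1044/7)

With n = (6, 2, 3), the signed offset is (n·S − (-56))/|n|² = 56/49 = 8/7.
S' = S − 2t·n = (−114, 108, 156) − (16/7)·(6, 2, 3) = (−894/7, 724/7, 1044/7).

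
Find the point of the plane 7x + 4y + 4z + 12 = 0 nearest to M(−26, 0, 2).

(-12, 8, 10)

n = (7, 4, 4), |n|² = 81, and n·M − (-12) = -162.
t = -162/81 = -2, so the foot is M − t·n = (−26, 0, 2) − (-2)·(7, 4, 4) = (−12, 8, 10).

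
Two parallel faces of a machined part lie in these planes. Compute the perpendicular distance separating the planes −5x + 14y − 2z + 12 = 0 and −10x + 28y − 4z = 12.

Divide the second equation by 2 to match normals: −5x + 14y − 2z = 6.
With common normal n = (−5, 14, −2) (|n| = 15), the distance is |(-12) − 6|/|n| = 18/15 = 6/5.

6/5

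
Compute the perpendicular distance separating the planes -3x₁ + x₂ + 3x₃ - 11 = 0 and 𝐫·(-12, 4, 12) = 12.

8/√19

Divide the second equation by 4 to match normals: -3x₁ + x₂ + 3x₃ = 3.
With common normal n = (-3, 1, 3) (|n| = √19), the distance is |11 − 3|/|n| = 8/√19.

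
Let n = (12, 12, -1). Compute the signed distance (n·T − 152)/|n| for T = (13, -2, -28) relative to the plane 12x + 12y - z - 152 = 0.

n·T − 152 = 8.
|n| = 17, so the signed distance is 8/17.

8/17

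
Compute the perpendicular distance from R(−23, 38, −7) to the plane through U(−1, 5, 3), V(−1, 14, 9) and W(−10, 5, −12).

UV = (0, 9, 6) and UW = (−9, 0, −15), so a normal is n = UV × UW = (−135, −54, 81).
n = (−135, −54, 81); n·P − 108 = 378; |n| = 27√38; distance = 378/(27√38) = 7√38/19.

7√38/19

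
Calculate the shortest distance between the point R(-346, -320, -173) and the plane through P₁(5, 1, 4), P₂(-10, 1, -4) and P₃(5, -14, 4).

P₁P₂ = (-15, 0, -8) and P₁P₃ = (0, -15, 0), so a normal is n = P₁P₂ × P₁P₃ = (-120, 0, 225).
d = |(-120)·(-346) + 225·(-173) − 300| / √(14400 + 0 + 50625) = |2295| / 255 = 9.

9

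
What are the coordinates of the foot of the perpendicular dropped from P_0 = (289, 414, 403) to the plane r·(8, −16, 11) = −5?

The perpendicular from P_0 has direction n = (8, −16, 11): r = (289, 414, 403) + μ(8, −16, 11).
Substitute into the plane: n·(P_0 + μn) = -5 gives 121 + 441μ = -5, so μ = -2/7.
Foot = (289, 414, 403) + (-2/7)·(8, −16, 11) = (2007/7, 2930/7, 2799/7).

(2007/7, 2930/7, 2799/7)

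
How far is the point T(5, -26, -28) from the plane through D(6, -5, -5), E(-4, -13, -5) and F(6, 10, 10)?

DE = (-10, -8, 0) and DF = (0, 15, 15), so a normal is n = DE × DF = (-120, 150, -150).
d = |(-120)·5 + 150·(-26) + (-150)·(-28) − (-720)| / √(14400 + 22500 + 22500) = |420| / (30√66) = 14/√66.

7√66/33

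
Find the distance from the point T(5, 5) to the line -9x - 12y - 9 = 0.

The normal to the line is n = (-9, -12) with |n| = 15.
|n·T − 9| = |-105 − 9| = 114, so the distance is 114/15 = 38/5.

38/5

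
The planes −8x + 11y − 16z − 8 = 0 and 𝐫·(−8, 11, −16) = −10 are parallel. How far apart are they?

6/7

With common normal n = (−8, 11, −16) (|n| = 21), the distance is |8 − (-10)|/|n| = 18/21 = 6/7.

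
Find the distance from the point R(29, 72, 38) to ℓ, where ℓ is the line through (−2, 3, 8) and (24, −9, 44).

3√677

A direction vector is d = (26, −12, 36).
AP = (31, 69, 30); AP·d = 1058, |AP|² = 6622, |d|² = 2116.
distance² = |AP|² − (AP·d)²/|d|² = 6622 − 1119364/2116 = 6093, so the distance is 3√677.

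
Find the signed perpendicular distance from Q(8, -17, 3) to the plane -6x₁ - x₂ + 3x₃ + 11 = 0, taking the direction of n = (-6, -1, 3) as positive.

-11√46/46

n·Q − (-11) = -11.
|n| = √46, so the signed distance is -11√46/46.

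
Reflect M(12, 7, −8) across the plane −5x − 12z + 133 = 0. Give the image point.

n = (−5, 0, −12), |n|² = 169, n·M − (-133) = 169, so t = 169/169 = 1.
Foot F = M − 1·n = (17, 7, 4); the reflection is 2F − M = (22, 7, 16).

(22, 7, 16)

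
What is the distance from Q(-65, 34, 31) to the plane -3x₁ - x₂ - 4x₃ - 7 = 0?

30/√26

Normal vector n = (-3, -1, -4), and n·(-65, 34, 31) - 7 = 30.
|n| = √(9 + 1 + 16) = √26, so the distance is |30|/√26 = 30/√26.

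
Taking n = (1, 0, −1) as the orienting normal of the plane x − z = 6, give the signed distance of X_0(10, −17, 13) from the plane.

n·X_0 − 6 = -9.
|n| = √2, so the signed distance is -9√2/2.

-9√2/2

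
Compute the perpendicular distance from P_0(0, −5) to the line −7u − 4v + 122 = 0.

The normal to the line is n = (−7, −4) with |n| = √65.
|n·P_0 − (-122)| = |20 − (-122)| = 142, so the distance is 142/√65.

142/√65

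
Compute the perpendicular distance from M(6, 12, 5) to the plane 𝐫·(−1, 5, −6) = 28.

n = (−1, 5, −6); n·P − 28 = -4; |n| = √62; distance = 4/√62.

2√62/31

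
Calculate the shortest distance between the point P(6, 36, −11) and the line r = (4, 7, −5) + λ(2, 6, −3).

√97

Direction vector d = (2, 6, −3).
AP = (2, 29, −6), and AP × d = (−51, −6, −46).
|AP × d|² = 4753 and |d|² = 49, so the distance is √(4753/49) = √97.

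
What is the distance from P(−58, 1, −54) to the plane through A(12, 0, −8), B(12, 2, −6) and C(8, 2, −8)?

AB = (0, 2, 2) and AC = (−4, 2, 0), so a normal is n = AB × AC = (−4, −8, 8).
Then n·(−58, 1, −54) − (−112) = −96.
|n| = √(16 + 64 + 64) = 12, so the distance is |-96|/12 = 8.

8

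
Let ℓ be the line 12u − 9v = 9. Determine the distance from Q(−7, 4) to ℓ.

43/5

The normal to the line is n = (12, −9) with |n| = 15.
|n·Q − 9| = |-120 − 9| = 129, so the distance is 129/15 = 43/5.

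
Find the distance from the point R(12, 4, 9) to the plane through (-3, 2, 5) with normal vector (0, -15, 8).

The plane has equation n·(r − (-3, 2, 5)) = 0, i.e. n·r = 10.
d = |(-15)·4 + 8·9 − 10| / √(0 + 225 + 64) = |2| / 17 = 2/17.

2/17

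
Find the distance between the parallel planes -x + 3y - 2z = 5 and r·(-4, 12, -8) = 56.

9/√14

Divide the second equation by 4 to match normals: -x + 3y - 2z = 14.
Both planes have normal n = (-1, 3, -2), |n| = √14. Any point on the first plane is at distance |14 − 5|/|n| = 9/√14 from the second.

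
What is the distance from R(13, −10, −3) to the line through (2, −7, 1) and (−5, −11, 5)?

A direction vector is d = (−7, −4, 4).
AP = (11, −3, −4); AP·d = -81, |AP|² = 146, |d|² = 81.
distance² = |AP|² − (AP·d)²/|d|² = 146 − 6561/81 = 65, so the distance is √65.

√65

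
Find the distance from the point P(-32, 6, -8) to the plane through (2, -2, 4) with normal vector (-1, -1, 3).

10/√11

The plane has equation n·(r − (2, -2, 4)) = 0, i.e. n·r = 12.
Then n·(-32, 6, -8) - 12 = -10.
|n| = √(1 + 1 + 9) = √11, so the distance is |-10|/√11 = 10/√11.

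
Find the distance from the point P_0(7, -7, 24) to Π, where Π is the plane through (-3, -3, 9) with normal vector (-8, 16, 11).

1

The plane has equation n·(r − (-3, -3, 9)) = 0, i.e. n·r = 75.
Then n·(7, -7, 24) - 75 = 21.
|n| = √(64 + 256 + 121) = 21, so the distance is |21|/21 = 1.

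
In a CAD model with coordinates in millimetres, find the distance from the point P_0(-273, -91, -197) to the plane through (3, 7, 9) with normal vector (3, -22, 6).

The plane has equation n·(r − (3, 7, 9)) = 0, i.e. n·r = -91.
n = (3, -22, 6); n·P − (-91) = 92; |n| = 23; distance = 92/23 = 4.

4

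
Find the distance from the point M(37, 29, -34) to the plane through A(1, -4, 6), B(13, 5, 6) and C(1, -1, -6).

AB = (12, 9, 0) and AC = (0, 3, -12), so a normal is n = AB × AC = (-108, 144, 36).
Then n·(37, 29, -34) - (-468) = -576.
|n| = √(11664 + 20736 + 1296) = 36√26, so the distance is |-576|/(36√26) = 16/√26.

16/√26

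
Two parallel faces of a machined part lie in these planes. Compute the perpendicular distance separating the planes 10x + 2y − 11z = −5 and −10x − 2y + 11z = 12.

Divide the second equation by -1 to match normals: 10x + 2y − 11z = -12.
With common normal n = (10, 2, −11) (|n| = 15), the distance is |(-5) − (-12)|/|n| = 7/15.

7/15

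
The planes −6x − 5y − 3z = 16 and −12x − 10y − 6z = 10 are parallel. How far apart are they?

11/√70

Divide the second equation by 2 to match normals: −6x − 5y − 3z = 5.
With common normal n = (−6, −5, −3) (|n| = √70), the distance is |16 − 5|/|n| = 11/√70.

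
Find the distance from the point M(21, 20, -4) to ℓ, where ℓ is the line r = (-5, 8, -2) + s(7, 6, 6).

2√85

Direction vector d = (7, 6, 6).
AP = (26, 12, -2), and AP × d = (84, -170, 72).
|AP × d|² = 41140 and |d|² = 121, so the distance is √(41140/121) = √340 = 2√85.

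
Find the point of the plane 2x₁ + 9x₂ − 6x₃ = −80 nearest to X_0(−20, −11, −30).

(-22, -20, -24)

n = (2, 9, −6), |n|² = 121, and n·X_0 − (-80) = 121.
t = 121/121 = 1, so the foot is X_0 − t·n = (−20, −11, −30) − 1·(2, 9, −6) = (−22, −20, −24).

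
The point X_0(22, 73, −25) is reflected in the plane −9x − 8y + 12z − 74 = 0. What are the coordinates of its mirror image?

(-50, 9, 71)

n = (−9, −8, 12), |n|² = 289, n·X_0 − 74 = -1156, so t = -1156/289 = -4.
Foot F = X_0 − (-4)·n = (−14, 41, 23); the reflection is 2F − X_0 = (−50, 9, 71).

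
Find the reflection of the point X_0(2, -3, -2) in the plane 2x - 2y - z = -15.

n = (2, -2, -1), |n|² = 9, n·X_0 − (-15) = 27, so t = 27/9 = 3.
Foot F = X_0 − 3·n = (-4, 3, 1); the reflection is 2F − X_0 = (-10, 9, 4).

(-10, 9, 4)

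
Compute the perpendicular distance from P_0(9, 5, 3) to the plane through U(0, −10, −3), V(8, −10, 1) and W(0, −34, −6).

UV = (8, 0, 4) and UW = (0, −24, −3), so a normal is n = UV × UW = (96, 24, −192).
n = (96, 24, −192); n·P − 336 = 72; |n| = 216; distance = 72/216 = 1/3.

1/3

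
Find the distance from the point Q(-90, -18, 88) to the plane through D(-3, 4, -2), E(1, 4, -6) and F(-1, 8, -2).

DE = (4, 0, -4) and DF = (2, 4, 0), so a normal is n = DE × DF = (16, -8, 16).
Then n·(-90, -18, 88) - (-112) = 224.
|n| = √(256 + 64 + 256) = 24, so the distance is |224|/24 = 28/3.

28/3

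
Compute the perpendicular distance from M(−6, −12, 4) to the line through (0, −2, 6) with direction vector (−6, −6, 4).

Direction vector d = (−6, −6, 4).
AP = (−6, −10, −2), and AP × d = (−52, 36, −24).
|AP × d|² = 4576 and |d|² = 88, so the distance is √(4576/88) = √52 = 2√13.

2√13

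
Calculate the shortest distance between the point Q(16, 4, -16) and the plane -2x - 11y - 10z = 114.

Normal vector n = (-2, -11, -10), and n·(16, 4, -16) - 114 = -30.
|n| = √(4 + 121 + 100) = 15, so the distance is |-30|/15 = 2.

2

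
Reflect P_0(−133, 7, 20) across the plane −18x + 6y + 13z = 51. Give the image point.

(47, -53, -110)

n = (−18, 6, 13), |n|² = 529, n·P_0 − 51 = 2645, so t = 2645/529 = 5.
Foot F = P_0 − 5·n = (−43, −23, −45); the reflection is 2F − P_0 = (47, −53, −110).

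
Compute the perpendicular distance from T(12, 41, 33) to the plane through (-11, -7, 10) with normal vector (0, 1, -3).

21/√10

The plane has equation n·(r − (-11, -7, 10)) = 0, i.e. n·r = -37.
Then n·(12, 41, 33) - (-37) = -21.
|n| = √(0 + 1 + 9) = √10, so the distance is |-21|/√10 = 21/√10.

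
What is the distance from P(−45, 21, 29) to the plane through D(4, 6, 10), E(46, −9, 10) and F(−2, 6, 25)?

DE = (42, −15, 0) and DF = (−6, 0, 15), so a normal is n = DE × DF = (−225, −630, −90).
d = |(-225)·(-45) + (-630)·21 + (-90)·29 − (-5580)| / √(50625 + 396900 + 8100) = |-135| / 675 = 1/5.

1/5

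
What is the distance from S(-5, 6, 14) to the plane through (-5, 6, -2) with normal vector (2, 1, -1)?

8√6/3

The plane has equation n·(r − (-5, 6, -2)) = 0, i.e. n·r = -2.
n = (2, 1, -1); n·P − (-2) = -16; |n| = √6; distance = 16/√6.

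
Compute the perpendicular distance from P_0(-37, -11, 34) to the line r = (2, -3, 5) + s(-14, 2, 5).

Direction vector d = (-14, 2, 5).
AP = (-39, -8, 29), and AP × d = (-98, -211, -190).
|AP × d|² = 90225 and |d|² = 225, so the distance is √(90225/225) = √401.

√401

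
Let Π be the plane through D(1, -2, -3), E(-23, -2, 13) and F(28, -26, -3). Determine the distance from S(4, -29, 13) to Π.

27/17

DE = (-24, 0, 16) and DF = (27, -24, 0), so a normal is n = DE × DF = (384, 432, 576).
Then n·(4, -29, 13) - (-2208) = -1296.
|n| = √(147456 + 186624 + 331776) = 816, so the distance is |-1296|/816 = 27/17.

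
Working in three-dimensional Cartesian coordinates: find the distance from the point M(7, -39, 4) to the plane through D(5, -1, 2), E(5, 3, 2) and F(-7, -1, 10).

10√13/13

DE = (0, 4, 0) and DF = (-12, 0, 8), so a normal is n = DE × DF = (32, 0, 48).
Then n·(7, -39, 4) - 256 = 160.
|n| = √(1024 + 0 + 2304) = 16√13, so the distance is |160|/(16√13) = 10√13/13.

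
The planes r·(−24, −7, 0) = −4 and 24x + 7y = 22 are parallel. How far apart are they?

Divide the second equation by -1 to match normals: −24x − 7y = -22.
With common normal n = (−24, −7, 0) (|n| = 25), the distance is |(-4) − (-22)|/|n| = 18/25.

18/25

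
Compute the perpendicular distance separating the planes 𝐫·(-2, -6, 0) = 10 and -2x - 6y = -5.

Both planes have normal n = (-2, -6, 0), |n| = 2√10. Any point on the first plane is at distance |(-5) − 10|/|n| = 15/(2√10) from the second.

15/(2√10)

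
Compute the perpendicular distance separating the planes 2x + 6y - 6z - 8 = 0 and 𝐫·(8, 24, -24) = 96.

8√19/19

Divide the second equation by 4 to match normals: 2x + 6y - 6z = 24.
With common normal n = (2, 6, -6) (|n| = 2√19), the distance is |8 − 24|/|n| = 16/(2√19) = 8√19/19.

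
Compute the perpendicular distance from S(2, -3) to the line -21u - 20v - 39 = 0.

21/29

The normal to the line is n = (-21, -20) with |n| = 29.
|n·S − 39| = |18 − 39| = 21, so the distance is 21/29.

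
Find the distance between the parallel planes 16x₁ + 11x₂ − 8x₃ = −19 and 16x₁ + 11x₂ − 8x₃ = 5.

8/7

With common normal n = (16, 11, −8) (|n| = 21), the distance is |(-19) − 5|/|n| = 24/21 = 8/7.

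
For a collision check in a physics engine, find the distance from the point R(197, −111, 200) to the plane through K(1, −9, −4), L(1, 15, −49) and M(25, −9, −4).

KL = (0, 24, −45) and KM = (24, 0, 0), so a normal is n = KL × KM = (0, −1080, −576).
Then n·(197, −111, 200) − 12024 = −7344.
|n| = √(0 + 1166400 + 331776) = 1224, so the distance is |-7344|/1224 = 6.

6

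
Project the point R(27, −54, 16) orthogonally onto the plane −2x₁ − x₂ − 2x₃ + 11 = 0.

(67/3, -169/3, 34/3)

The perpendicular from R has direction n = (−2, −1, −2): r = (27, −54, 16) + μ(−2, −1, −2).
Substitute into the plane: n·(R + μn) = -11 gives -32 + 9μ = -11, so μ = 7/3.
Foot = (27, −54, 16) + (7/3)·(−2, −1, −2) = (67/3, −169/3, 34/3).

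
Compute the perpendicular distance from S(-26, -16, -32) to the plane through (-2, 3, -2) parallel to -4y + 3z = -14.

Parallel planes share the normal n = (0, -4, 3); since (-2, 3, -2) lies on the plane, its equation is -4y + 3z = -18.
n = (0, -4, 3); n·P − (-18) = -14; |n| = 5; distance = 14/5.

14/5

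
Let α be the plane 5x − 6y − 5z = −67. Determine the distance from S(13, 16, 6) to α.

n = (5, −6, −5); n·P − (-67) = 6; |n| = √86; distance = 6/√86.

3√86/43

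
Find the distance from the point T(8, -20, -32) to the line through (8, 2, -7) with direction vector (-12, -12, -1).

Direction vector d = (-12, -12, -1).
AP = (0, -22, -25); AP·d = 289, |AP|² = 1109, |d|² = 289.
distance² = |AP|² − (AP·d)²/|d|² = 1109 − 83521/289 = 820, so the distance is 2√205.

2√205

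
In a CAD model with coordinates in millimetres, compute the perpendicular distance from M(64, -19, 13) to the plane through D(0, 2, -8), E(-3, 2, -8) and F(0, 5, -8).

21

DE = (-3, 0, 0) and DF = (0, 3, 0), so a normal is n = DE × DF = (0, 0, -9).
Then n·(64, -19, 13) - 72 = -189.
|n| = √(0 + 0 + 81) = 9, so the distance is |-189|/9 = 21.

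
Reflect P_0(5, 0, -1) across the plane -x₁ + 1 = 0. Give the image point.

n = (-1, 0, 0), |n|² = 1, n·P_0 − (-1) = -4, so t = -4/1 = -4.
Foot F = P_0 − (-4)·n = (1, 0, -1); the reflection is 2F − P_0 = (-3, 0, -1).

(-3, 0, -1)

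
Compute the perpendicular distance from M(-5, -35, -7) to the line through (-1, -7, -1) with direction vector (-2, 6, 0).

14

Direction vector d = (-2, 6, 0).
AP = (-4, -28, -6), and AP × d = (36, 12, -80).
|AP × d|² = 7840 and |d|² = 40, so the distance is √(7840/40) = √196 = 14.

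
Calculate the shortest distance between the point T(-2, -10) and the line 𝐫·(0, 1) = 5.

15

d = |0·(-2) + 1·(-10) − 5| / √(0 + 1) = |-15|/1 = 15.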